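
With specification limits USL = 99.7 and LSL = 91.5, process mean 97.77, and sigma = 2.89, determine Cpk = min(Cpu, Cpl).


Cpu = (USL - mean) / (3*sigma) = (99.7 - 97.77) / (3*2.89) = 0.2226
Cpl = (mean - LSL) / (3*sigma) = (97.77 - 91.5) / (3*2.89) = 0.7232
Cpk = min(Cpu, Cpl) = 0.2226

0.2226


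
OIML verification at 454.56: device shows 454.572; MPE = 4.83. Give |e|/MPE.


e = indication - reference = 454.572 - 454.56 = 0.0120
|e| = 0.0120
ratio = |e| / MPE = 0.0120 / 4.83
ratio = 0.0025

0.0025


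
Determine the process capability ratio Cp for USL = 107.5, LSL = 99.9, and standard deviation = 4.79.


Cp = (USL - LSL) / (6 * sigma)
= (107.5 - 99.9) / (6 * 4.79)
= 7.6000 / 28.7400
= 0.2644

0.2644


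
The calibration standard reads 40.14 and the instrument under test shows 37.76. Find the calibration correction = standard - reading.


Correction = standard - reading
= 40.14 - 37.76
= 2.3800

2.3800


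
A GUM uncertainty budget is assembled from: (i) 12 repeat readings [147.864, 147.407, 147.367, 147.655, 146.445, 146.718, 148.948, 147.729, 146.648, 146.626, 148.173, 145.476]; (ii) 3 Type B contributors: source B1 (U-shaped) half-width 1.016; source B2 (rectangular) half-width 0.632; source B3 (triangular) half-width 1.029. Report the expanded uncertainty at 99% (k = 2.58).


mean = (147.864 + 147.407 + 147.367 + 147.655 + 146.445 + 146.718 + 148.948 + 147.729 + 146.648 + 146.626 + 148.173 + 145.476) / 12 = 147.2546667
s = sqrt(sum((x - mean)^2)/(n-1)) = 0.9231161
u_A = s / sqrt(n) = 0.9231161 / sqrt(12) = 0.26648066
u_B1 = 1.016 / sqrt(2) = 0.71842049
u_B2 = 0.632 / sqrt(3) = 0.36488537
u_B3 = 1.029 / sqrt(6) = 0.42008749
uc = sqrt(0.26648066^2 + 0.71842049^2 + 0.36488537^2 + 0.42008749^2) = 0.94697137
U = k * uc = 2.58 * 0.94697137
U = 2.4432

2.4432


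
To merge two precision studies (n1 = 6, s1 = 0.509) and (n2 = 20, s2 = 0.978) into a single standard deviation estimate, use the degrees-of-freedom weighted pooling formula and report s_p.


s_p = sqrt(((n1-1)*s1^2 + (n2-1)*s2^2) / (n1+n2-2))
numerator = (6-1)*0.509^2 + (20-1)*0.978^2 = 1.295405 + 18.173196 = 19.468601
denominator = 6 + 20 - 2 = 24
s_p^2 = 19.468601 / 24 = 0.81119171
s_p = sqrt(0.81119171) = 0.9007

0.9007


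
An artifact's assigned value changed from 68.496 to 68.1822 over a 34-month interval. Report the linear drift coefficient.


rate = (v2 - v1) / months
= (68.1822 - 68.496) / 34
= -0.3138 / 34
= -0.0092

-0.0092


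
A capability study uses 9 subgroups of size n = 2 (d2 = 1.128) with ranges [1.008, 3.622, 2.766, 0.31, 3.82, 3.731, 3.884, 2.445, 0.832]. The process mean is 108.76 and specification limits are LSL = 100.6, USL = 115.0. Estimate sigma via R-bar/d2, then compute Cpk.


R_bar = (1.008 + 3.622 + 2.766 + 0.31 + 3.82 + 3.731 + 3.884 + 2.445 + 0.832) / 9 = 2.4908889
sigma = R_bar / d2 = 2.4908889 / 1.128 = 2.2082348
Cp = (USL - LSL)/(6*sigma) = (115.0 - 100.6)/(6*2.2082348) = 1.0868
Cpu = (115.0 - 108.76)/(3*2.2082348) = 0.9419
Cpl = (108.76 - 100.6)/(3*2.2082348) = 1.2318
Cpk = min(Cpu, Cpl) = 0.9419

0.9419


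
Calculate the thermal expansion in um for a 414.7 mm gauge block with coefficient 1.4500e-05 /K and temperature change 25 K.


dL = L * alpha * dT
= 414.7 * 1.4500e-05 * 25
= 0.1503288 mm
dL_um = 0.1503288 * 1000 = 150.3288 um

150.3288


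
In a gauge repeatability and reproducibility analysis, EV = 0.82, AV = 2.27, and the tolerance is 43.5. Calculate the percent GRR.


GRR = sqrt(EV^2 + AV^2) = sqrt(0.82^2 + 2.27^2) = 2.4135658
%GRR = GRR / tol * 100 = 2.4135658 / 43.5 * 100
%GRR = 5.5484

5.5484


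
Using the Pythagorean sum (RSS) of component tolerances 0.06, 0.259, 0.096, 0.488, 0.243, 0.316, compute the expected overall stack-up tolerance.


RSS = sqrt(0.06^2 + 0.259^2 + 0.096^2 + 0.488^2 + 0.243^2 + 0.316^2)
= sqrt(0.476946)
= 0.6906

0.6906


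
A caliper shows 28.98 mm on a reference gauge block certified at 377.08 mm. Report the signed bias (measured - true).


Systematic error = measured - true
= 28.98 - 377.08
= -348.1000

-348.1000


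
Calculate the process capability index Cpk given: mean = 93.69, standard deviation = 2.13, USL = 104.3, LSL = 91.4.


Cpu = (USL - mean) / (3*sigma) = (104.3 - 93.69) / (3*2.13) = 1.6604
Cpl = (mean - LSL) / (3*sigma) = (93.69 - 91.4) / (3*2.13) = 0.3584
Cpk = min(Cpu, Cpl) = 0.3584

0.3584


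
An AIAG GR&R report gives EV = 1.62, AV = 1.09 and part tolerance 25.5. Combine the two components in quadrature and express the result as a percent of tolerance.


GRR = sqrt(EV^2 + AV^2) = sqrt(1.62^2 + 1.09^2) = 1.9525624
%GRR = GRR / tol * 100 = 1.9525624 / 25.5 * 100
%GRR = 7.6571

7.6571


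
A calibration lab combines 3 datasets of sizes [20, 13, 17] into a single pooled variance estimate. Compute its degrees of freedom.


nu = sum_i (n_i - 1)
nu = ((20 - 1) + (13 - 1) + (17 - 1))
nu = 19 + 12 + 16
nu = 47

47


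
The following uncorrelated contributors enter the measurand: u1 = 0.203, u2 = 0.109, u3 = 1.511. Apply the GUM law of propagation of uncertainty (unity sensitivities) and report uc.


uc = sqrt(0.203^2 + 0.109^2 + 1.511^2)
uc = sqrt(2.336211)
uc = 1.5285

1.5285


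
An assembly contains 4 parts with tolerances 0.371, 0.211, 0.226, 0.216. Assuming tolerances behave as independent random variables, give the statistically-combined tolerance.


RSS = sqrt(0.371^2 + 0.211^2 + 0.226^2 + 0.216^2)
= sqrt(0.279894)
= 0.5291

0.5291


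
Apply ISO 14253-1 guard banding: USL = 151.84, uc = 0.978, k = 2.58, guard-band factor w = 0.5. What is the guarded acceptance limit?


U = k * uc = 2.58 * 0.978 = 2.52324
guard band g = w * U = 0.5 * 2.52324 = 1.26162
AL = USL - g = 151.84 - 1.26162
AL = 150.5784

150.5784


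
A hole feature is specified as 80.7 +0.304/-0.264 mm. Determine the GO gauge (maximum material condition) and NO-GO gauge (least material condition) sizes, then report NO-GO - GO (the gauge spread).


GO = nominal - lower_tol (smallest hole = maximum material condition)
GO = 80.7 - 0.264 = 80.436
NO-GO = nominal + upper_tol (largest hole = least material condition)
NO-GO = 80.7 + 0.304 = 81.004
spread = NO-GO - GO = 81.004 - 80.436 = 0.5680

0.5680


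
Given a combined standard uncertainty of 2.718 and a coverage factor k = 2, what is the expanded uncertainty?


U = k * uc
U = 2 * 2.718
U = 5.4360

5.4360


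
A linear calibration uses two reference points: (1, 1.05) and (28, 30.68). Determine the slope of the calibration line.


slope = (y2 - y1) / (x2 - x1)
= (30.68 - 1.05) / (28 - 1)
= 29.6300 / 27
= 1.0974

1.0974


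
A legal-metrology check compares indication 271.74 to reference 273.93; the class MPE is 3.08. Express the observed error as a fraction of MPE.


e = indication - reference = 271.74 - 273.93 = -2.1900
|e| = 2.1900
ratio = |e| / MPE = 2.1900 / 3.08
ratio = 0.7110

0.7110


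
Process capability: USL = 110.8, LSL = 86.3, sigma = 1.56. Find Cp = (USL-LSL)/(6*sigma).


Cp = (USL - LSL) / (6 * sigma)
= (110.8 - 86.3) / (6 * 1.56)
= 24.5000 / 9.3600
= 2.6175

2.6175


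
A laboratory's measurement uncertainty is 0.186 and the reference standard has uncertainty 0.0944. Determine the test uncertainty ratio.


TUR = u_lab / u_ref
= 0.186 / 0.0944
= 1.9703

1.9703


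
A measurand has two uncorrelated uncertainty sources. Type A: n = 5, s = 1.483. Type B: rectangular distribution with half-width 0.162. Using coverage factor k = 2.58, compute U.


u_A = s / sqrt(n) = 1.483 / sqrt(5) = 0.66321776
u_B = half_width / sqrt(3) = 0.162 / sqrt(3) = 0.093530744
uc = sqrt(u_A^2 + u_B^2) = sqrt(0.66321776^2 + 0.093530744^2) = 0.66978041
U = k * uc = 2.58 * 0.66978041
U = 1.7280

1.7280


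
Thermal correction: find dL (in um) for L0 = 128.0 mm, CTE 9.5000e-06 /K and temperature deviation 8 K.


dL = L * alpha * dT
= 128.0 * 9.5000e-06 * 8
= 0.0097280 mm
dL_um = 0.0097280 * 1000 = 9.7280 um

9.7280


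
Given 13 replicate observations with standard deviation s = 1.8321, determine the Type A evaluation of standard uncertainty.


u_A = s / sqrt(n)
u_A = 1.8321 / sqrt(13)
u_A = 1.8321 / 3.6055513
u_A = 0.5081

0.5081


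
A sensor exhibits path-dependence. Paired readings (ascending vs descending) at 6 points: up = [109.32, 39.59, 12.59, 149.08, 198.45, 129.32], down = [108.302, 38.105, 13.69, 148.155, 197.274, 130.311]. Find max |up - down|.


|109.32 - 108.302| = 1.0180
|39.59 - 38.105| = 1.4850
|12.59 - 13.69| = 1.1000
|149.08 - 148.155| = 0.9250
|198.45 - 197.274| = 1.1760
|129.32 - 130.311| = 0.9910
hysteresis = max(diffs) = 1.4850

1.4850


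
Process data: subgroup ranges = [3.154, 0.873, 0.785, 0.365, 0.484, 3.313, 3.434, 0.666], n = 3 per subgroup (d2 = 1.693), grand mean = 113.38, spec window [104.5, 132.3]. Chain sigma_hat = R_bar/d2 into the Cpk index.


R_bar = (3.154 + 0.873 + 0.785 + 0.365 + 0.484 + 3.313 + 3.434 + 0.666) / 8 = 1.63425
sigma = R_bar / d2 = 1.63425 / 1.693 = 0.96529829
Cp = (USL - LSL)/(6*sigma) = (132.3 - 104.5)/(6*0.96529829) = 4.7999
Cpu = (132.3 - 113.38)/(3*0.96529829) = 6.5334
Cpl = (113.38 - 104.5)/(3*0.96529829) = 3.0664
Cpk = min(Cpu, Cpl) = 3.0664

3.0664


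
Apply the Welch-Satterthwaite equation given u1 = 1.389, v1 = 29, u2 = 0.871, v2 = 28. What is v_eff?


uc = sqrt(u1^2 + u2^2) = sqrt(1.389^2 + 0.871^2) = 1.6395005
v_eff = uc^4 / (u1^4/v1 + u2^4/v2)
= 1.6395005^4 / (1.389^4/29 + 0.871^4/28)
= 7.2251391 / 0.14890933
v_eff = 48.5204

48.5204


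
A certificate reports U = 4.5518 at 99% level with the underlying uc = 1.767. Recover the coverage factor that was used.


k = U / uc
k = 4.5518 / 1.767
k = 2.576

2.576


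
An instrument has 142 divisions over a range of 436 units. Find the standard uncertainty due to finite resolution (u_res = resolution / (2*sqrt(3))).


resolution = range / divisions
resolution = 436 / 142 = 3.0704225
u_res = resolution / (2*sqrt(3))
u_res = 3.0704225 / 3.4641016
u_res = 0.8864

0.8864


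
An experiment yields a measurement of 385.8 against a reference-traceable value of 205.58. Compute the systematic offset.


Systematic error = measured - true
= 385.8 - 205.58
= 180.2200

180.2200


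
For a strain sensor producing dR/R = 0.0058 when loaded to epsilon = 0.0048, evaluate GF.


GF = (dR/R) / epsilon
= 0.0058 / 0.0048
= 1.2083

1.2083


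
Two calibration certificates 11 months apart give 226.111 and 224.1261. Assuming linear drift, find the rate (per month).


rate = (v2 - v1) / months
= (224.1261 - 226.111) / 11
= -1.9849 / 11
= -0.1804

-0.1804


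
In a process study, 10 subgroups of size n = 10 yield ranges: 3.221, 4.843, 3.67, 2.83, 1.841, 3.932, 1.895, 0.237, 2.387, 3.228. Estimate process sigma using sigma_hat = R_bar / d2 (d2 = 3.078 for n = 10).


R_bar = (3.221 + 4.843 + 3.67 + 2.83 + 1.841 + 3.932 + 1.895 + 0.237 + 2.387 + 3.228) / 10
R_bar = 28.084 / 10 = 2.8084
sigma_hat = R_bar / d2 = 2.8084 / 3.078 = 0.9124

0.9124


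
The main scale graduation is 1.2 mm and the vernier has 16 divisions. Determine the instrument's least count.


LC = MSD / n_div
= 1.2 / 16
= 0.0750

0.0750


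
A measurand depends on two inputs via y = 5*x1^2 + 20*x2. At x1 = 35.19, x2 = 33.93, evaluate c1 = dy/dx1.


y = 5*x1^2 + 20*x2
dy/dx1 = 2*5*x1
Evaluate at x1 = 35.19: c1 = 10 * 35.19
c1 = 351.9000

351.9000


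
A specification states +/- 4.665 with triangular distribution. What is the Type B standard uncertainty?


u_B = half_width / sqrt(6)
u_B = 4.665 / 2.4494897
u_B = 1.9045

1.9045


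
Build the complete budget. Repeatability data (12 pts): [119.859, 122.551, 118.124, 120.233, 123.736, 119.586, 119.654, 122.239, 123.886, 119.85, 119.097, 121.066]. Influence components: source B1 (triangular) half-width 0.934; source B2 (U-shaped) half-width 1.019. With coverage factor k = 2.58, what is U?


mean = (119.859 + 122.551 + 118.124 + 120.233 + 123.736 + 119.586 + 119.654 + 122.239 + 123.886 + 119.85 + 119.097 + 121.066) / 12 = 120.8234167
s = sqrt(sum((x - mean)^2)/(n-1)) = 1.8660156
u_A = s / sqrt(n) = 1.8660156 / sqrt(12) = 0.5386723
u_B1 = 0.934 / sqrt(6) = 0.3813039
u_B2 = 1.019 / sqrt(2) = 0.72054181
uc = sqrt(0.5386723^2 + 0.3813039^2 + 0.72054181^2) = 0.97710849
U = k * uc = 2.58 * 0.97710849
U = 2.5209

2.5209


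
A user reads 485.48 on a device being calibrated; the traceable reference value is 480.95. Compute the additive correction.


Correction = standard - reading
= 480.95 - 485.48
= -4.5300

-4.5300


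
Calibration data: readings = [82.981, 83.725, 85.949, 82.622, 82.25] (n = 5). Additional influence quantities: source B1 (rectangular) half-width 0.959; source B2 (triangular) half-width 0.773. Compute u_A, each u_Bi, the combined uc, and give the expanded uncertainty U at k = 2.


mean = (82.981 + 83.725 + 85.949 + 82.622 + 82.25) / 5 = 83.5054
s = sqrt(sum((x - mean)^2)/(n-1)) = 1.4706143
u_A = s / sqrt(n) = 1.4706143 / sqrt(5) = 0.65767871
u_B1 = 0.959 / sqrt(3) = 0.55367891
u_B2 = 0.773 / sqrt(6) = 0.31557593
uc = sqrt(0.65767871^2 + 0.55367891^2 + 0.31557593^2) = 0.91580008
U = k * uc = 2 * 0.91580008
U = 1.8316

1.8316


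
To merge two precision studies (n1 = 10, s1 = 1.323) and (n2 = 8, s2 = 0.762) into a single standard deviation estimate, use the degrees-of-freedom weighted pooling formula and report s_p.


s_p = sqrt(((n1-1)*s1^2 + (n2-1)*s2^2) / (n1+n2-2))
numerator = (10-1)*1.323^2 + (8-1)*0.762^2 = 15.752961 + 4.064508 = 19.817469
denominator = 10 + 8 - 2 = 16
s_p^2 = 19.817469 / 16 = 1.2385918
s_p = sqrt(1.2385918) = 1.1129

1.1129


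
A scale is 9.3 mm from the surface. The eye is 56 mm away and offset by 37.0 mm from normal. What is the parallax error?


error = h * offset / d
= 9.3 * 37.0 / 56
= 6.1446

6.1446


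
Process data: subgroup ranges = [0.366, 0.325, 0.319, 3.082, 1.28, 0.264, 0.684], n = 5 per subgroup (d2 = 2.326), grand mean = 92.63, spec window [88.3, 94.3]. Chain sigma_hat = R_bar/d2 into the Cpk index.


R_bar = (0.366 + 0.325 + 0.319 + 3.082 + 1.28 + 0.264 + 0.684) / 7 = 0.90285714
sigma = R_bar / d2 = 0.90285714 / 2.326 = 0.3881587
Cp = (USL - LSL)/(6*sigma) = (94.3 - 88.3)/(6*0.3881587) = 2.5763
Cpu = (94.3 - 92.63)/(3*0.3881587) = 1.4341
Cpl = (92.63 - 88.3)/(3*0.3881587) = 3.7184
Cpk = min(Cpu, Cpl) = 1.4341

1.4341


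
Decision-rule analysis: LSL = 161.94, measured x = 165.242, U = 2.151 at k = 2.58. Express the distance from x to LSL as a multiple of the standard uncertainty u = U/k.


u = U / k = 2.151 / 2.58 = 0.83372093
margin = |LSL - x| = |161.94 - 165.242| = 3.302
z = margin / u = 3.302 / 0.83372093
z = 3.9606

3.9606


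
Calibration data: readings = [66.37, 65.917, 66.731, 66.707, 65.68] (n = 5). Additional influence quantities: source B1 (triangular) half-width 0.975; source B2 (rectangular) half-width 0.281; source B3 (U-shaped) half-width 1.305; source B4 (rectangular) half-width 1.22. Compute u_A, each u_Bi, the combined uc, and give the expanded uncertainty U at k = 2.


mean = (66.37 + 65.917 + 66.731 + 66.707 + 65.68) / 5 = 66.281
s = sqrt(sum((x - mean)^2)/(n-1)) = 0.47053002
u_A = s / sqrt(n) = 0.47053002 / sqrt(5) = 0.21042742
u_B1 = 0.975 / sqrt(6) = 0.39804208
u_B2 = 0.281 / sqrt(3) = 0.16223543
u_B3 = 1.305 / sqrt(2) = 0.92277435
u_B4 = 1.22 / sqrt(3) = 0.70436733
uc = sqrt(0.21042742^2 + 0.39804208^2 + 0.16223543^2 + 0.92277435^2 + 0.70436733^2) = 1.2556605
U = k * uc = 2 * 1.2556605
U = 2.5113

2.5113


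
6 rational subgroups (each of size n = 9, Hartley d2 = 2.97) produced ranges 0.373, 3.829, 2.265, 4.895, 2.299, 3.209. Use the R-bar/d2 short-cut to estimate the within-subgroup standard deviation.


R_bar = (0.373 + 3.829 + 2.265 + 4.895 + 2.299 + 3.209) / 6
R_bar = 16.87 / 6 = 2.8116667
sigma_hat = R_bar / d2 = 2.8116667 / 2.97 = 0.9467

0.9467


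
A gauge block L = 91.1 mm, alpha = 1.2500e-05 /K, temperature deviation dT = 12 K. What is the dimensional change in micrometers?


dL = L * alpha * dT
= 91.1 * 1.2500e-05 * 12
= 0.0136650 mm
dL_um = 0.0136650 * 1000 = 13.6650 um

13.6650


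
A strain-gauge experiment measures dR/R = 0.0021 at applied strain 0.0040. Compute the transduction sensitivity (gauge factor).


GF = (dR/R) / epsilon
= 0.0021 / 0.0040
= 0.5250

0.5250


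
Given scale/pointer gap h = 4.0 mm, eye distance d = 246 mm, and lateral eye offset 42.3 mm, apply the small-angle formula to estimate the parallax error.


error = h * offset / d
= 4.0 * 42.3 / 246
= 0.6878

0.6878


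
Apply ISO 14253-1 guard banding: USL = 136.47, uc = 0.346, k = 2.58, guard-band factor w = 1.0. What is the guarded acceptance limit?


U = k * uc = 2.58 * 0.346 = 0.89268
guard band g = w * U = 1.0 * 0.89268 = 0.89268
AL = USL - g = 136.47 - 0.89268
AL = 135.5773

135.5773


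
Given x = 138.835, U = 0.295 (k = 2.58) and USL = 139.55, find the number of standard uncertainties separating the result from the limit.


u = U / k = 0.295 / 2.58 = 0.11434109
margin = |USL - x| = |139.55 - 138.835| = 0.715
z = margin / u = 0.715 / 0.11434109
z = 6.2532

6.2532


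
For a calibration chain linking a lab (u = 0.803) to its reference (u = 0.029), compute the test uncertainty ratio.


TUR = u_lab / u_ref
= 0.803 / 0.029
= 27.6897

27.6897


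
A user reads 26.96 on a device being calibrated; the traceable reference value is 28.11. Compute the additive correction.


Correction = standard - reading
= 28.11 - 26.96
= 1.1500

1.1500


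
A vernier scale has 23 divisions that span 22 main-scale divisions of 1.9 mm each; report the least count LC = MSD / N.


LC = MSD / n_div
= 1.9 / 23
= 0.0826

0.0826


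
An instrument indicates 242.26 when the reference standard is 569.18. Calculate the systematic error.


Systematic error = measured - true
= 242.26 - 569.18
= -326.9200

-326.9200


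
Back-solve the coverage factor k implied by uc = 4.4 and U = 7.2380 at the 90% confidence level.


k = U / uc
k = 7.2380 / 4.4
k = 1.645

1.645


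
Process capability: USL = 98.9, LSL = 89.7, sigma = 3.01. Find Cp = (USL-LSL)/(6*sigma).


Cp = (USL - LSL) / (6 * sigma)
= (98.9 - 89.7) / (6 * 3.01)
= 9.2000 / 18.0600
= 0.5094

0.5094


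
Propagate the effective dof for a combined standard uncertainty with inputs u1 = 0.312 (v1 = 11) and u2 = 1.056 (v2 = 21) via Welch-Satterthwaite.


uc = sqrt(u1^2 + u2^2) = sqrt(0.312^2 + 1.056^2) = 1.1011267
v_eff = uc^4 / (u1^4/v1 + u2^4/v2)
= 1.1011267^4 / (0.312^4/11 + 1.056^4/21)
= 1.4701078 / 0.060077075
v_eff = 24.4704

24.4704


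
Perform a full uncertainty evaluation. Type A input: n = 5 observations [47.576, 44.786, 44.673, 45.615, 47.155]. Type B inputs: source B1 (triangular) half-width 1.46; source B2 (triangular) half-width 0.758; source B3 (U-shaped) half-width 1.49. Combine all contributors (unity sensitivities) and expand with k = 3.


mean = (47.576 + 44.786 + 44.673 + 45.615 + 47.155) / 5 = 45.961
s = sqrt(sum((x - mean)^2)/(n-1)) = 1.3410021
u_A = s / sqrt(n) = 1.3410021 / sqrt(5) = 0.59971437
u_B1 = 1.46 / sqrt(6) = 0.5960425
u_B2 = 0.758 / sqrt(6) = 0.3094522
u_B3 = 1.49 / sqrt(2) = 1.0535891
uc = sqrt(0.59971437^2 + 0.5960425^2 + 0.3094522^2 + 1.0535891^2) = 1.3859057
U = k * uc = 3 * 1.3859057
U = 4.1577

4.1577


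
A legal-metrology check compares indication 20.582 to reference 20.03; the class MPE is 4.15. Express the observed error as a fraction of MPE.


e = indication - reference = 20.582 - 20.03 = 0.5520
|e| = 0.5520
ratio = |e| / MPE = 0.5520 / 4.15
ratio = 0.1330

0.1330


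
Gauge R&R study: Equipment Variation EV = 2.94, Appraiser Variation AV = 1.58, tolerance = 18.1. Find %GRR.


GRR = sqrt(EV^2 + AV^2) = sqrt(2.94^2 + 1.58^2) = 3.3376639
%GRR = GRR / tol * 100 = 3.3376639 / 18.1 * 100
%GRR = 18.4401

18.4401


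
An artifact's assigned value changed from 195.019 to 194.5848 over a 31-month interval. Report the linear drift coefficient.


rate = (v2 - v1) / months
= (194.5848 - 195.019) / 31
= -0.4342 / 31
= -0.0140

-0.0140


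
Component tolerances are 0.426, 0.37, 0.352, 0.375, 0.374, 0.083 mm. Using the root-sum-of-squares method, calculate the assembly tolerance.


RSS = sqrt(0.426^2 + 0.37^2 + 0.352^2 + 0.375^2 + 0.374^2 + 0.083^2)
= sqrt(0.72967)
= 0.8542

0.8542


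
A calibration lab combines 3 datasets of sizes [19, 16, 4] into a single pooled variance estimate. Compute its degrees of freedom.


nu = sum_i (n_i - 1)
nu = ((19 - 1) + (16 - 1) + (4 - 1))
nu = 18 + 15 + 3
nu = 36

36


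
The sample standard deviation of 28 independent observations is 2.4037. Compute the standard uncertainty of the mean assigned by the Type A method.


u_A = s / sqrt(n)
u_A = 2.4037 / sqrt(28)
u_A = 2.4037 / 5.2915026
u_A = 0.4543

0.4543


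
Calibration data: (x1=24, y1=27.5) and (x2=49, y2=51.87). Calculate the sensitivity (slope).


slope = (y2 - y1) / (x2 - x1)
= (51.87 - 27.5) / (49 - 24)
= 24.3700 / 25
= 0.9748

0.9748


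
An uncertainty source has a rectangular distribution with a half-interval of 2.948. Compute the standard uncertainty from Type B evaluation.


u_B = half_width / sqrt(3)
u_B = 2.948 / 1.7320508
u_B = 1.7020

1.7020


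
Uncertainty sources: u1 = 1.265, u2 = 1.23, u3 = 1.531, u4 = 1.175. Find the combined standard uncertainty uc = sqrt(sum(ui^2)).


uc = sqrt(1.265^2 + 1.23^2 + 1.531^2 + 1.175^2)
uc = sqrt(6.837711)
uc = 2.6149

2.6149


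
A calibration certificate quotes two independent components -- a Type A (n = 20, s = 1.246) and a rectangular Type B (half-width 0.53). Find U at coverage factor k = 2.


u_A = s / sqrt(n) = 1.246 / sqrt(20) = 0.27861407
u_B = half_width / sqrt(3) = 0.53 / sqrt(3) = 0.30599564
uc = sqrt(u_A^2 + u_B^2) = sqrt(0.27861407^2 + 0.30599564^2) = 0.41383467
U = k * uc = 2 * 0.41383467
U = 0.8277

0.8277


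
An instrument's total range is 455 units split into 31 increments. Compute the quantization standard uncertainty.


resolution = range / divisions
resolution = 455 / 31 = 14.677419
u_res = resolution / (2*sqrt(3))
u_res = 14.677419 / 3.4641016
u_res = 4.2370

4.2370


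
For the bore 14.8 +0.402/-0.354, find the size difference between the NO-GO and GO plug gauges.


GO = nominal - lower_tol (smallest hole = maximum material condition)
GO = 14.8 - 0.354 = 14.446
NO-GO = nominal + upper_tol (largest hole = least material condition)
NO-GO = 14.8 + 0.402 = 15.202
spread = NO-GO - GO = 15.202 - 14.446 = 0.7560

0.7560


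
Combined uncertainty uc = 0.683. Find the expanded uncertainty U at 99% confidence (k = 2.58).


U = k * uc
U = 2.58 * 0.683
U = 1.7621

1.7621


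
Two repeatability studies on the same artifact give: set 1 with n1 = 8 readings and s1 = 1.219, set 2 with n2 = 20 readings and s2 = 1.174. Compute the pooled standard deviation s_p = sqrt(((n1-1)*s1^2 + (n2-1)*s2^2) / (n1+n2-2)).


s_p = sqrt(((n1-1)*s1^2 + (n2-1)*s2^2) / (n1+n2-2))
numerator = (8-1)*1.219^2 + (20-1)*1.174^2 = 10.401727 + 26.187244 = 36.588971
denominator = 8 + 20 - 2 = 26
s_p^2 = 36.588971 / 26 = 1.4072681
s_p = sqrt(1.4072681) = 1.1863

1.1863


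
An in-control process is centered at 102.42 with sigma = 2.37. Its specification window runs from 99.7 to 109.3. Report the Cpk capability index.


Cpu = (USL - mean) / (3*sigma) = (109.3 - 102.42) / (3*2.37) = 0.9677
Cpl = (mean - LSL) / (3*sigma) = (102.42 - 99.7) / (3*2.37) = 0.3826
Cpk = min(Cpu, Cpl) = 0.3826

0.3826


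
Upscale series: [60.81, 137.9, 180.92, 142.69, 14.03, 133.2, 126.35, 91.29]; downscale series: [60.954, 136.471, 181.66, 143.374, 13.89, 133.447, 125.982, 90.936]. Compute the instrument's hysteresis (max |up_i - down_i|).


|60.81 - 60.954| = 0.1440
|137.9 - 136.471| = 1.4290
|180.92 - 181.66| = 0.7400
|142.69 - 143.374| = 0.6840
|14.03 - 13.89| = 0.1400
|133.2 - 133.447| = 0.2470
|126.35 - 125.982| = 0.3680
|91.29 - 90.936| = 0.3540
hysteresis = max(diffs) = 1.4290

1.4290


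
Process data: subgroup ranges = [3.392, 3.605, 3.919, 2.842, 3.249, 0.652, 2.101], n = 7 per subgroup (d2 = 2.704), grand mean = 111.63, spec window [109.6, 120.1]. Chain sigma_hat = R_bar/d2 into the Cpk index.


R_bar = (3.392 + 3.605 + 3.919 + 2.842 + 3.249 + 0.652 + 2.101) / 7 = 2.8228571
sigma = R_bar / d2 = 2.8228571 / 2.704 = 1.043956
Cp = (USL - LSL)/(6*sigma) = (120.1 - 109.6)/(6*1.043956) = 1.6763
Cpu = (120.1 - 111.63)/(3*1.043956) = 2.7045
Cpl = (111.63 - 109.6)/(3*1.043956) = 0.6482
Cpk = min(Cpu, Cpl) = 0.6482

0.6482


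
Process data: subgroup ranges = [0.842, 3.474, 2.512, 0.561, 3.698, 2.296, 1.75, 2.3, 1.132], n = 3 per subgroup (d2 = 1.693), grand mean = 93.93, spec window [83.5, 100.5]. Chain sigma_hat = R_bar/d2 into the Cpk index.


R_bar = (0.842 + 3.474 + 2.512 + 0.561 + 3.698 + 2.296 + 1.75 + 2.3 + 1.132) / 9 = 2.0627778
sigma = R_bar / d2 = 2.0627778 / 1.693 = 1.2184157
Cp = (USL - LSL)/(6*sigma) = (100.5 - 83.5)/(6*1.2184157) = 2.3254
Cpu = (100.5 - 93.93)/(3*1.2184157) = 1.7974
Cpl = (93.93 - 83.5)/(3*1.2184157) = 2.8534
Cpk = min(Cpu, Cpl) = 1.7974

1.7974


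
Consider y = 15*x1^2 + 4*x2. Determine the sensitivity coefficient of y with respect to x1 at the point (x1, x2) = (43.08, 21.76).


y = 15*x1^2 + 4*x2
dy/dx1 = 2*15*x1
Evaluate at x1 = 43.08: c1 = 30 * 43.08
c1 = 1292.4000

1292.4000


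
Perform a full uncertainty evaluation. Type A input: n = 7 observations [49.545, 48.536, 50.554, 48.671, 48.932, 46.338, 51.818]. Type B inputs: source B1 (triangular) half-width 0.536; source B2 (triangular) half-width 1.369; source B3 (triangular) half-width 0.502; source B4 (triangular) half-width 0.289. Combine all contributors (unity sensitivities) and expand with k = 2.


mean = (49.545 + 48.536 + 50.554 + 48.671 + 48.932 + 46.338 + 51.818) / 7 = 49.19914286
s = sqrt(sum((x - mean)^2)/(n-1)) = 1.721911
u_A = s / sqrt(n) = 1.721911 / sqrt(7) = 0.65082118
u_B1 = 0.536 / sqrt(6) = 0.21882108
u_B2 = 1.369 / sqrt(6) = 0.55889191
u_B3 = 0.502 / sqrt(6) = 0.20494064
u_B4 = 0.289 / sqrt(6) = 0.11798376
uc = sqrt(0.65082118^2 + 0.21882108^2 + 0.55889191^2 + 0.20494064^2 + 0.11798376^2) = 0.91636885
U = k * uc = 2 * 0.91636885
U = 1.8327

1.8327


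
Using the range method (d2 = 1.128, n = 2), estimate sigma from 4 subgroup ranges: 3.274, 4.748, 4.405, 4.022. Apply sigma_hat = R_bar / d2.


R_bar = (3.274 + 4.748 + 4.405 + 4.022) / 4
R_bar = 16.449 / 4 = 4.11225
sigma_hat = R_bar / d2 = 4.11225 / 1.128 = 3.6456

3.6456


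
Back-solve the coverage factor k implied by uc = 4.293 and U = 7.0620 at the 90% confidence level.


k = U / uc
k = 7.0620 / 4.293
k = 1.645

1.645


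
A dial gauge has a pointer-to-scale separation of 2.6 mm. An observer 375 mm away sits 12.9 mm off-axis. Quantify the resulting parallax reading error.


error = h * offset / d
= 2.6 * 12.9 / 375
= 0.0894

0.0894


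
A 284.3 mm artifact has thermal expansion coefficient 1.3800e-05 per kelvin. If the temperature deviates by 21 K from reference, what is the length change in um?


dL = L * alpha * dT
= 284.3 * 1.3800e-05 * 21
= 0.0823901 mm
dL_um = 0.0823901 * 1000 = 82.3901 um

82.3901


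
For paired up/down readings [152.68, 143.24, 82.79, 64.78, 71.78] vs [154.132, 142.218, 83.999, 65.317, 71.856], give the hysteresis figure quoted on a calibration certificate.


|152.68 - 154.132| = 1.4520
|143.24 - 142.218| = 1.0220
|82.79 - 83.999| = 1.2090
|64.78 - 65.317| = 0.5370
|71.78 - 71.856| = 0.0760
hysteresis = max(diffs) = 1.4520

1.4520


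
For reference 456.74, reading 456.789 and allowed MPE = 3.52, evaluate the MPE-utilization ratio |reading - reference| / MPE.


e = indication - reference = 456.789 - 456.74 = 0.0490
|e| = 0.0490
ratio = |e| / MPE = 0.0490 / 3.52
ratio = 0.0139

0.0139


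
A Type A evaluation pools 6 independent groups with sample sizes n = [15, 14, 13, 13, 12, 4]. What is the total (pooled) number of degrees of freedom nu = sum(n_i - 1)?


nu = sum_i (n_i - 1)
nu = ((15 - 1) + (14 - 1) + (13 - 1) + (13 - 1) + (12 - 1) + (4 - 1))
nu = 14 + 13 + 12 + 12 + 11 + 3
nu = 65

65


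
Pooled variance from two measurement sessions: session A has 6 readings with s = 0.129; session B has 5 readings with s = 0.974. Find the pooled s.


s_p = sqrt(((n1-1)*s1^2 + (n2-1)*s2^2) / (n1+n2-2))
numerator = (6-1)*0.129^2 + (5-1)*0.974^2 = 0.083205 + 3.794704 = 3.877909
denominator = 6 + 5 - 2 = 9
s_p^2 = 3.877909 / 9 = 0.43087878
s_p = sqrt(0.43087878) = 0.6564

0.6564


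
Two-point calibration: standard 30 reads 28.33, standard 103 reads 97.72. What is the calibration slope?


slope = (y2 - y1) / (x2 - x1)
= (97.72 - 28.33) / (103 - 30)
= 69.3900 / 73
= 0.9505

0.9505


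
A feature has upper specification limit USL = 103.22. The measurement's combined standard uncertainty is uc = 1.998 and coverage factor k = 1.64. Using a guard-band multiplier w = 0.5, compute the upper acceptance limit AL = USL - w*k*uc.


U = k * uc = 1.64 * 1.998 = 3.27672
guard band g = w * U = 0.5 * 3.27672 = 1.63836
AL = USL - g = 103.22 - 1.63836
AL = 101.5816

101.5816


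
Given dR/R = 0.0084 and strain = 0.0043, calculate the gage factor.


GF = (dR/R) / epsilon
= 0.0084 / 0.0043
= 1.9535

1.9535


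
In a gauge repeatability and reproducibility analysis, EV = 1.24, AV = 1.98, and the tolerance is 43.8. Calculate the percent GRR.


GRR = sqrt(EV^2 + AV^2) = sqrt(1.24^2 + 1.98^2) = 2.3362363
%GRR = GRR / tol * 100 = 2.3362363 / 43.8 * 100
%GRR = 5.3339

5.3339


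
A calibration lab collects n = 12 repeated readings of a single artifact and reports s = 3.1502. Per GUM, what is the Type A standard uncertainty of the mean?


u_A = s / sqrt(n)
u_A = 3.1502 / sqrt(12)
u_A = 3.1502 / 3.4641016
u_A = 0.9094

0.9094


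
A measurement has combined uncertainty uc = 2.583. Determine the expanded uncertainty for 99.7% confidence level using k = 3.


U = k * uc
U = 3 * 2.583
U = 7.7490

7.7490


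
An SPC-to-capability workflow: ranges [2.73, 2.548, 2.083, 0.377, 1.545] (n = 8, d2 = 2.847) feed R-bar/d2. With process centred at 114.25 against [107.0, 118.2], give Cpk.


R_bar = (2.73 + 2.548 + 2.083 + 0.377 + 1.545) / 5 = 1.8566
sigma = R_bar / d2 = 1.8566 / 2.847 = 0.65212504
Cp = (USL - LSL)/(6*sigma) = (118.2 - 107.0)/(6*0.65212504) = 2.8624
Cpu = (118.2 - 114.25)/(3*0.65212504) = 2.0190
Cpl = (114.25 - 107.0)/(3*0.65212504) = 3.7058
Cpk = min(Cpu, Cpl) = 2.0190

2.0190


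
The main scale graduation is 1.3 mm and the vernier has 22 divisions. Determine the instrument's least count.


LC = MSD / n_div
= 1.3 / 22
= 0.0591

0.0591


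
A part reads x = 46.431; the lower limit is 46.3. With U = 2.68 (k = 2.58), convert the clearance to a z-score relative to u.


u = U / k = 2.68 / 2.58 = 1.0387597
margin = |LSL - x| = |46.3 - 46.431| = 0.131
z = margin / u = 0.131 / 1.0387597
z = 0.1261

0.1261


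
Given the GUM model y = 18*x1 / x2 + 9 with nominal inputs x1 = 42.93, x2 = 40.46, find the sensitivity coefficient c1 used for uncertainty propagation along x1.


y = 18*x1 / x2 + 9
dy/dx1 = 18/x2
Evaluate at x2 = 40.46: c1 = 18 / 40.46
c1 = 0.4449

0.4449


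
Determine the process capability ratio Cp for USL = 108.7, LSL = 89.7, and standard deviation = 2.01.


Cp = (USL - LSL) / (6 * sigma)
= (108.7 - 89.7) / (6 * 2.01)
= 19.0000 / 12.0600
= 1.5755

1.5755


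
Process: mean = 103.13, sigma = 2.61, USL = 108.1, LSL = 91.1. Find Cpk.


Cpu = (USL - mean) / (3*sigma) = (108.1 - 103.13) / (3*2.61) = 0.6347
Cpl = (mean - LSL) / (3*sigma) = (103.13 - 91.1) / (3*2.61) = 1.5364
Cpk = min(Cpu, Cpl) = 0.6347

0.6347


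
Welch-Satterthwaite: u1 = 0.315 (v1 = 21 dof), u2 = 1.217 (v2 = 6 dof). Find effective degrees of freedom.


uc = sqrt(u1^2 + u2^2) = sqrt(0.315^2 + 1.217^2) = 1.2571054
v_eff = uc^4 / (u1^4/v1 + u2^4/v2)
= 1.2571054^4 / (0.315^4/21 + 1.217^4/6)
= 2.4973923 / 0.36607294
v_eff = 6.8221

6.8221


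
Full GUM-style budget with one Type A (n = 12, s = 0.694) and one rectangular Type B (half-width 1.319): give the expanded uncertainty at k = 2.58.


u_A = s / sqrt(n) = 0.694 / sqrt(12) = 0.20034054
u_B = half_width / sqrt(3) = 1.319 / sqrt(3) = 0.76152501
uc = sqrt(u_A^2 + u_B^2) = sqrt(0.20034054^2 + 0.76152501^2) = 0.78743677
U = k * uc = 2.58 * 0.78743677
U = 2.0316

2.0316


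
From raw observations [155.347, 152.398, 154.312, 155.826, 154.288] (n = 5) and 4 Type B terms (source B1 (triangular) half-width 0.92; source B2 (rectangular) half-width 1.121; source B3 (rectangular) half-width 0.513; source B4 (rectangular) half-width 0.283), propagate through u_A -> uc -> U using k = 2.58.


mean = (155.347 + 152.398 + 154.312 + 155.826 + 154.288) / 5 = 154.4342
s = sqrt(sum((x - mean)^2)/(n-1)) = 1.3184014
u_A = s / sqrt(n) = 1.3184014 / sqrt(5) = 0.58960703
u_B1 = 0.92 / sqrt(6) = 0.37558843
u_B2 = 1.121 / sqrt(3) = 0.64720965
u_B3 = 0.513 / sqrt(3) = 0.29618069
u_B4 = 0.283 / sqrt(3) = 0.16339013
uc = sqrt(0.58960703^2 + 0.37558843^2 + 0.64720965^2 + 0.29618069^2 + 0.16339013^2) = 1.0109415
U = k * uc = 2.58 * 1.0109415
U = 2.6082

2.6082


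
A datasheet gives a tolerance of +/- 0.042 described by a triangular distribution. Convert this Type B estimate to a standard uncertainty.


u_B = half_width / sqrt(6)
u_B = 0.042 / 2.4494897
u_B = 0.0171

0.0171


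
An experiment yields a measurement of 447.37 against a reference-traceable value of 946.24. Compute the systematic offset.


Systematic error = measured - true
= 447.37 - 946.24
= -498.8700

-498.8700


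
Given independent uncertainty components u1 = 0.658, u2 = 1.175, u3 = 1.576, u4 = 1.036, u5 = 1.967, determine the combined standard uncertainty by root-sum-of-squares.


uc = sqrt(0.658^2 + 1.175^2 + 1.576^2 + 1.036^2 + 1.967^2)
uc = sqrt(9.23975)
uc = 3.0397

3.0397


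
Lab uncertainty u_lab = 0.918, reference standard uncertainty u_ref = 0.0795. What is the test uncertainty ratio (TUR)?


TUR = u_lab / u_ref
= 0.918 / 0.0795
= 11.5472

11.5472


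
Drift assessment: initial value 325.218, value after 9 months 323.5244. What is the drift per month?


rate = (v2 - v1) / months
= (323.5244 - 325.218) / 9
= -1.6936 / 9
= -0.1882

-0.1882


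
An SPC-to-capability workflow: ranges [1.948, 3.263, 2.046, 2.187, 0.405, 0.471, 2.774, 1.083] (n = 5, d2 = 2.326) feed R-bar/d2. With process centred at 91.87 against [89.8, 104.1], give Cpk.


R_bar = (1.948 + 3.263 + 2.046 + 2.187 + 0.405 + 0.471 + 2.774 + 1.083) / 8 = 1.772125
sigma = R_bar / d2 = 1.772125 / 2.326 = 0.76187661
Cp = (USL - LSL)/(6*sigma) = (104.1 - 89.8)/(6*0.76187661) = 3.1282
Cpu = (104.1 - 91.87)/(3*0.76187661) = 5.3508
Cpl = (91.87 - 89.8)/(3*0.76187661) = 0.9057
Cpk = min(Cpu, Cpl) = 0.9057

0.9057


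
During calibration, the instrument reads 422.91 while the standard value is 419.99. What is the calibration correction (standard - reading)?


Correction = standard - reading
= 419.99 - 422.91
= -2.9200

-2.9200


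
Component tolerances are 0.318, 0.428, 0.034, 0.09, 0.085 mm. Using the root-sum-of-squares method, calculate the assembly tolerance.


RSS = sqrt(0.318^2 + 0.428^2 + 0.034^2 + 0.09^2 + 0.085^2)
= sqrt(0.300789)
= 0.5484

0.5484


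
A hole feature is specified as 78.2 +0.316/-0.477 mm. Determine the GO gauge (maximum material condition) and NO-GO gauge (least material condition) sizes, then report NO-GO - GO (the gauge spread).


GO = nominal - lower_tol (smallest hole = maximum material condition)
GO = 78.2 - 0.477 = 77.723
NO-GO = nominal + upper_tol (largest hole = least material condition)
NO-GO = 78.2 + 0.316 = 78.516
spread = NO-GO - GO = 78.516 - 77.723 = 0.7930

0.7930


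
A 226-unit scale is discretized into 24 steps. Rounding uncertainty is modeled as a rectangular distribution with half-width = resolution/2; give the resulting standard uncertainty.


resolution = range / divisions
resolution = 226 / 24 = 9.4166667
u_res = resolution / (2*sqrt(3))
u_res = 9.4166667 / 3.4641016
u_res = 2.7184

2.7184


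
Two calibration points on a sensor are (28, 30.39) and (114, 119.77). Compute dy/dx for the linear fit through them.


slope = (y2 - y1) / (x2 - x1)
= (119.77 - 30.39) / (114 - 28)
= 89.3800 / 86
= 1.0393

1.0393


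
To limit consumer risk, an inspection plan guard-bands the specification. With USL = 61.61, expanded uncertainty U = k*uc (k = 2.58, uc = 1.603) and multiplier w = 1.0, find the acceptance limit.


U = k * uc = 2.58 * 1.603 = 4.13574
guard band g = w * U = 1.0 * 4.13574 = 4.13574
AL = USL - g = 61.61 - 4.13574
AL = 57.4743

57.4743


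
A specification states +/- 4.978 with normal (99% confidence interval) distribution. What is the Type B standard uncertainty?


u_B = half_width / 2.576
u_B = 4.978 / 2.576
u_B = 1.9325

1.9325


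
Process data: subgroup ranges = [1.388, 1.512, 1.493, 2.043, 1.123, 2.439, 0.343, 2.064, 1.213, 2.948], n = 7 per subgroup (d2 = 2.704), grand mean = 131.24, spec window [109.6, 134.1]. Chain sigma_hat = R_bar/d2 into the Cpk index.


R_bar = (1.388 + 1.512 + 1.493 + 2.043 + 1.123 + 2.439 + 0.343 + 2.064 + 1.213 + 2.948) / 10 = 1.6566
sigma = R_bar / d2 = 1.6566 / 2.704 = 0.61264793
Cp = (USL - LSL)/(6*sigma) = (134.1 - 109.6)/(6*0.61264793) = 6.6651
Cpu = (134.1 - 131.24)/(3*0.61264793) = 1.5561
Cpl = (131.24 - 109.6)/(3*0.61264793) = 11.7740
Cpk = min(Cpu, Cpl) = 1.5561

1.5561


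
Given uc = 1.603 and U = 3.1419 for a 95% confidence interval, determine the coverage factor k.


k = U / uc
k = 3.1419 / 1.603
k = 1.96

1.96


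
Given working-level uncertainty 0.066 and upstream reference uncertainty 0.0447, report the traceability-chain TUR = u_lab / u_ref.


TUR = u_lab / u_ref
= 0.066 / 0.0447
= 1.4765

1.4765


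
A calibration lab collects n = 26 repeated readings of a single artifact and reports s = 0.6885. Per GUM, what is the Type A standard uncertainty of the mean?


u_A = s / sqrt(n)
u_A = 0.6885 / sqrt(26)
u_A = 0.6885 / 5.0990195
u_A = 0.1350

0.1350


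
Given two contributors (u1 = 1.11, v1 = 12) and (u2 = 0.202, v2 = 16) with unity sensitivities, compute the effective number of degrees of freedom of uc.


uc = sqrt(u1^2 + u2^2) = sqrt(1.11^2 + 0.202^2) = 1.1282305
v_eff = uc^4 / (u1^4/v1 + u2^4/v2)
= 1.1282305^4 / (1.11^4/12 + 0.202^4/16)
= 1.6202847 / 0.12660993
v_eff = 12.7975

12.7975


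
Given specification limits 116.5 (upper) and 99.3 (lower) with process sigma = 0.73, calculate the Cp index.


Cp = (USL - LSL) / (6 * sigma)
= (116.5 - 99.3) / (6 * 0.73)
= 17.2000 / 4.3800
= 3.9269

3.9269


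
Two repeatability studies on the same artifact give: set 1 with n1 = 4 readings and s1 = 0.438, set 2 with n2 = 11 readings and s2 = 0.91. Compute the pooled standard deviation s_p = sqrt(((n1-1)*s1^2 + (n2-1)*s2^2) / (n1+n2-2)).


s_p = sqrt(((n1-1)*s1^2 + (n2-1)*s2^2) / (n1+n2-2))
numerator = (4-1)*0.438^2 + (11-1)*0.91^2 = 0.575532 + 8.281 = 8.856532
denominator = 4 + 11 - 2 = 13
s_p^2 = 8.856532 / 13 = 0.68127169
s_p = sqrt(0.68127169) = 0.8254

0.8254


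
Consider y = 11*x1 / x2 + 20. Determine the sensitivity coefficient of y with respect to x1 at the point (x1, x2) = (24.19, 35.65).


y = 11*x1 / x2 + 20
dy/dx1 = 11/x2
Evaluate at x2 = 35.65: c1 = 11 / 35.65
c1 = 0.3086

0.3086


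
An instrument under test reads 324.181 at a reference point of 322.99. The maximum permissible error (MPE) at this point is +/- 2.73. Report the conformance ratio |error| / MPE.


e = indication - reference = 324.181 - 322.99 = 1.1910
|e| = 1.1910
ratio = |e| / MPE = 1.1910 / 2.73
ratio = 0.4363

0.4363


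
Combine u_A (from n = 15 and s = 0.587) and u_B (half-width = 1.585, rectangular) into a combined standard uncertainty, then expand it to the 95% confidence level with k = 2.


u_A = s / sqrt(n) = 0.587 / sqrt(15) = 0.15156275
u_B = half_width / sqrt(3) = 1.585 / sqrt(3) = 0.91510018
uc = sqrt(u_A^2 + u_B^2) = sqrt(0.15156275^2 + 0.91510018^2) = 0.9275665
U = k * uc = 2 * 0.9275665
U = 1.8551

1.8551


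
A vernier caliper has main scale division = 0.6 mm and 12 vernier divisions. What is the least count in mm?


LC = MSD / n_div
= 0.6 / 12
= 0.0500

0.0500
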